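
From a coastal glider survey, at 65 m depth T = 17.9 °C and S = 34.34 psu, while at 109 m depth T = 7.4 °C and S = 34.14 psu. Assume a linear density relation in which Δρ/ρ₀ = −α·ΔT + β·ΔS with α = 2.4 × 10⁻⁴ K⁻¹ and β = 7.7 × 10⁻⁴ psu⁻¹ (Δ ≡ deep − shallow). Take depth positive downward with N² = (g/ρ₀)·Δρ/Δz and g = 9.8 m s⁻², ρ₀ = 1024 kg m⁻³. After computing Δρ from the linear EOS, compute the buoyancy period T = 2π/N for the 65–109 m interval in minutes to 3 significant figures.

ΔT = -10.5 K, ΔS = -0.20 psu (deep − shallow).
Δρ/ρ₀ = −αΔT + βΔS = 2.52 × 10⁻³ − 1.54 × 10⁻⁴ = 2.366 × 10⁻³, so Δρ ≈ 2.423 kg m⁻³.
N² = (g/ρ₀)·Δρ/Δz = g·(Δρ/ρ₀)/Δz = 9.8 × 2.366 × 10⁻³ / 44 = 5.2697 × 10⁻⁴ s⁻².
N = √(5.2697 × 10⁻⁴) = 0.022956 rad s⁻¹ → T = 2π/N = 273.71 s = 4.5618 min ≈ 4.56 min.

4.56 min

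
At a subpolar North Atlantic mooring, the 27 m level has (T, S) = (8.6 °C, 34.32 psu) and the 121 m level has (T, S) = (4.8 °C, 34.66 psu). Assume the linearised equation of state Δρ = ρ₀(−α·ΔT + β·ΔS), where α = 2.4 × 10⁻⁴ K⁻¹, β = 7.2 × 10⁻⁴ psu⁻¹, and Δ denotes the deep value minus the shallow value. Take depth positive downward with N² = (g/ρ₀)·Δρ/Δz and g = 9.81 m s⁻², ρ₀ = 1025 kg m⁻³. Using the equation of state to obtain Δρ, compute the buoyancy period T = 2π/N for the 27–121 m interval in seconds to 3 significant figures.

572 s

ΔT = -3.8 K, ΔS = +0.34 psu (deep − shallow).
Δρ/ρ₀ = −αΔT + βΔS = 9.12 × 10⁻⁴ + 2.448 × 10⁻⁴ = 1.1568 × 10⁻³, so Δρ ≈ 1.186 kg m⁻³.
N² = (g/ρ₀)·Δρ/Δz = g·(Δρ/ρ₀)/Δz = 9.81 × 1.1568 × 10⁻³ / 94 = 1.2073 × 10⁻⁴ s⁻².
N = √(1.2073 × 10⁻⁴) = 0.010988 rad s⁻¹ → T = 2π/N = 571.82 s ≈ 572 s.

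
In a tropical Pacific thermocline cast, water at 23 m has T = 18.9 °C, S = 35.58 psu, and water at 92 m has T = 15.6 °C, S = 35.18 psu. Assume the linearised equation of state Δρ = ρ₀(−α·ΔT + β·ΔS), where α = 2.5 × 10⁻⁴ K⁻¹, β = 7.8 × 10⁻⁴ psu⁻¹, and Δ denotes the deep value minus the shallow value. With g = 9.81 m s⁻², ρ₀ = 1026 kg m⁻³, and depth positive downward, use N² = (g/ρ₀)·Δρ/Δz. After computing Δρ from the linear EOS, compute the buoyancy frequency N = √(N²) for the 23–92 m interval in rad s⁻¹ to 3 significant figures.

ΔT = -3.3 K, ΔS = -0.40 psu (deep − shallow).
Δρ/ρ₀ = −αΔT + βΔS = 8.25 × 10⁻⁴ − 3.12 × 10⁻⁴ = 5.13 × 10⁻⁴, so Δρ ≈ 0.5263 kg m⁻³.
N² = (g/ρ₀)·Δρ/Δz = g·(Δρ/ρ₀)/Δz = 9.81 × 5.13 × 10⁻⁴ / 69 = 7.2935 × 10⁻⁵ s⁻².
N = √(7.2935 × 10⁻⁵) = 8.5402 × 10⁻³ rad s⁻¹ ≈ 8.54 × 10⁻³ rad s⁻¹.

8.54 × 10⁻³ rad s⁻¹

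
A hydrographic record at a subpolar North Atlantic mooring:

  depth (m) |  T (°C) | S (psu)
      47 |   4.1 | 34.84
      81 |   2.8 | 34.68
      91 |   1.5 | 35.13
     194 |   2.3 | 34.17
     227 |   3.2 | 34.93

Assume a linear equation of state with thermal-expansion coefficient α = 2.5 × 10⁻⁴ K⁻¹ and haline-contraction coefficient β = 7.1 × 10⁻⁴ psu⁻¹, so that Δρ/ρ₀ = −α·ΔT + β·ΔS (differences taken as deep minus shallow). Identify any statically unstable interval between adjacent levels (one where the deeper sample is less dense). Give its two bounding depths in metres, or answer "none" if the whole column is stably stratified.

Evaluate Δρ/ρ₀ = −αΔT + βΔS across each adjacent pair:
  47–81 m: −αΔT+βΔS = −(2.5 × 10⁻⁴)(-1.3)+(7.1 × 10⁻⁴)(-0.16) = 2.1 × 10⁻⁴ → stable
  81–91 m: −αΔT+βΔS = −(2.5 × 10⁻⁴)(-1.3)+(7.1 × 10⁻⁴)(+0.45) = 6.4 × 10⁻⁴ → stable
  91–194 m: −αΔT+βΔS = −(2.5 × 10⁻⁴)(+0.8)+(7.1 × 10⁻⁴)(-0.96) = -8.8 × 10⁻⁴ → UNSTABLE
  194–227 m: −αΔT+βΔS = −(2.5 × 10⁻⁴)(+0.9)+(7.1 × 10⁻⁴)(+0.76) = 3.1 × 10⁻⁴ → stable
The 91–194 m interval has Δρ < 0: lighter water underlies denser water.

91–194 m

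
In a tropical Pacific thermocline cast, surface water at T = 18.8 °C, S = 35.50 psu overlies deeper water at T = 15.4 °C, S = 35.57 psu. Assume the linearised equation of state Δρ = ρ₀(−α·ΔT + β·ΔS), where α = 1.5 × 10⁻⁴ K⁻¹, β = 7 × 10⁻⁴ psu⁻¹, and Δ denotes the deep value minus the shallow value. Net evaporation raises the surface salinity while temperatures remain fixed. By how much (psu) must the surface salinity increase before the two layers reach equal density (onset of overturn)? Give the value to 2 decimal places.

Neutral buoyancy requires −α(T_deep − T_surf) + β(S_deep − S_surf′) = 0.
S_surf′ = S_deep − (α/β)·ΔT = 35.57 − (1.5 × 10⁻⁴/7 × 10⁻⁴)·(-3.4) = 36.2986 psu.
Increase required: 36.2986 − 35.50 = 0.7986 psu.

0.80 psu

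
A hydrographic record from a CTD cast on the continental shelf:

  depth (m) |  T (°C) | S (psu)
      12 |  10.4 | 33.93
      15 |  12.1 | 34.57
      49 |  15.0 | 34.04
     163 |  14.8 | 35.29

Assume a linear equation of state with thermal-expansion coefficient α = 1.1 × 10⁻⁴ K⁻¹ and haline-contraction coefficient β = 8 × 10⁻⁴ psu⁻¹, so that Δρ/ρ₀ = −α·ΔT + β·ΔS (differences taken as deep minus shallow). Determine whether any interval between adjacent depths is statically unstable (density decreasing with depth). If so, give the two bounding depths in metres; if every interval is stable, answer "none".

Evaluate Δρ/ρ₀ = −αΔT + βΔS across each adjacent pair:
  12–15 m: −αΔT+βΔS = −(1.1 × 10⁻⁴)(+1.7)+(8 × 10⁻⁴)(+0.64) = 3.3 × 10⁻⁴ → stable
  15–49 m: −αΔT+βΔS = −(1.1 × 10⁻⁴)(+2.9)+(8 × 10⁻⁴)(-0.53) = -7.4 × 10⁻⁴ → UNSTABLE
  49–163 m: −αΔT+βΔS = −(1.1 × 10⁻⁴)(-0.2)+(8 × 10⁻⁴)(+1.25) = 1.0 × 10⁻³ → stable
The 15–49 m interval has Δρ < 0: lighter water underlies denser water.

15–49 m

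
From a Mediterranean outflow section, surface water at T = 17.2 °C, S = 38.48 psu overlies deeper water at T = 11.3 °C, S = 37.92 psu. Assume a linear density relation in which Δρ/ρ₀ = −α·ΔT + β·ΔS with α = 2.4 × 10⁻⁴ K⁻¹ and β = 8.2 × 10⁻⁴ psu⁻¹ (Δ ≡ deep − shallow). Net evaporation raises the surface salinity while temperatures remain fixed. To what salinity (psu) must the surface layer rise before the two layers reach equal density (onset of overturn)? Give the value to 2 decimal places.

39.65 psu

Neutral buoyancy requires −α(T_deep − T_surf) + β(S_deep − S_surf′) = 0.
S_surf′ = S_deep − (α/β)·ΔT = 37.92 − (2.4 × 10⁻⁴/8.2 × 10⁻⁴)·(-5.9) = 39.6468 psu.
Increase required: 39.6468 − 38.48 = 1.1668 psu.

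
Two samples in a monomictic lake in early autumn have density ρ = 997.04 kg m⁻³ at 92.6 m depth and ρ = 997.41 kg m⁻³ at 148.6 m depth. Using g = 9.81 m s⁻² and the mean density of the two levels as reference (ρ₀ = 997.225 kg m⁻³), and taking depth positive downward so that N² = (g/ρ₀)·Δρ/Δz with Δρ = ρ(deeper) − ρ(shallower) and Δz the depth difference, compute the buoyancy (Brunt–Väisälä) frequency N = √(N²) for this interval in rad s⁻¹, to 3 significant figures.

Δρ = 997.41 − 997.04 = 0.37 kg m⁻³ over Δz = 148.6 − 92.6 = 56 m.
N² = (9.81/997.225) × (0.37/56) = 6.4996 × 10⁻⁵ s⁻².
N = √(6.4996 × 10⁻⁵) = 8.0620 × 10⁻³ rad s⁻¹ ≈ 8.06 × 10⁻³ rad s⁻¹.

8.06 × 10⁻³ rad s⁻¹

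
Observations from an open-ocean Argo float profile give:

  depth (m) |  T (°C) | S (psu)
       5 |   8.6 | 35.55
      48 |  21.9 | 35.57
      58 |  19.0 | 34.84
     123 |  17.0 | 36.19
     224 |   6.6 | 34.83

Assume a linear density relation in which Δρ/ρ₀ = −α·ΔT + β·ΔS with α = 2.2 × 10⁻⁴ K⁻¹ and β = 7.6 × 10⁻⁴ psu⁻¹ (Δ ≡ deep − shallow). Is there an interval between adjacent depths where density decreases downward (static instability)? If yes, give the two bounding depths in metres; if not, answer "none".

Evaluate Δρ/ρ₀ = −αΔT + βΔS across each adjacent pair:
  5–48 m: −αΔT+βΔS = −(2.2 × 10⁻⁴)(+13.3)+(7.6 × 10⁻⁴)(+0.02) = -2.9 × 10⁻³ → UNSTABLE
  48–58 m: −αΔT+βΔS = −(2.2 × 10⁻⁴)(-2.9)+(7.6 × 10⁻⁴)(-0.73) = 8.3 × 10⁻⁵ → stable
  58–123 m: −αΔT+βΔS = −(2.2 × 10⁻⁴)(-2.0)+(7.6 × 10⁻⁴)(+1.35) = 1.5 × 10⁻³ → stable
  123–224 m: −αΔT+βΔS = −(2.2 × 10⁻⁴)(-10.4)+(7.6 × 10⁻⁴)(-1.36) = 1.3 × 10⁻³ → stable
The 5–48 m interval has Δρ < 0: lighter water underlies denser water.

5–48 m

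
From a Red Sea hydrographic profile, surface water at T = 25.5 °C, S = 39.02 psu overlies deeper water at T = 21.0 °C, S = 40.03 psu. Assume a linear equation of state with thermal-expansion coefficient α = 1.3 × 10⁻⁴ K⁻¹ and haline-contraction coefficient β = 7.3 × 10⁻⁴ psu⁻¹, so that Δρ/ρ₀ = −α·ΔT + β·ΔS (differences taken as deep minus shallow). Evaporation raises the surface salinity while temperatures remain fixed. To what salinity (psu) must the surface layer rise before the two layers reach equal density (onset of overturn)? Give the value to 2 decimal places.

40.83 psu

Neutral buoyancy requires −α(T_deep − T_surf) + β(S_deep − S_surf′) = 0.
S_surf′ = S_deep − (α/β)·ΔT = 40.03 − (1.3 × 10⁻⁴/7.3 × 10⁻⁴)·(-4.5) = 40.8314 psu.
Increase required: 40.8314 − 39.02 = 1.8114 psu.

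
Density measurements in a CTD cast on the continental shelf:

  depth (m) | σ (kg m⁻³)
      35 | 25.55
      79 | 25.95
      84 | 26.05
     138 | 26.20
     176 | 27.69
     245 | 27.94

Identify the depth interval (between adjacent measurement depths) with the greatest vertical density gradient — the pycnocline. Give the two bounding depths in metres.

138–176 m

Compute the density gradient over each adjacent pair:
  35–79 m: Δρ/Δz = 0.40/44 = 9.1 × 10⁻³ kg m⁻⁴
  79–84 m: Δρ/Δz = 0.10/5 = 0.020 kg m⁻⁴
  84–138 m: Δρ/Δz = 0.15/54 = 2.8 × 10⁻³ kg m⁻⁴
  138–176 m: Δρ/Δz = 1.49/38 = 0.039 kg m⁻⁴
  176–245 m: Δρ/Δz = 0.25/69 = 3.6 × 10⁻³ kg m⁻⁴
The largest gradient is in the 138–176 m interval — the pycnocline.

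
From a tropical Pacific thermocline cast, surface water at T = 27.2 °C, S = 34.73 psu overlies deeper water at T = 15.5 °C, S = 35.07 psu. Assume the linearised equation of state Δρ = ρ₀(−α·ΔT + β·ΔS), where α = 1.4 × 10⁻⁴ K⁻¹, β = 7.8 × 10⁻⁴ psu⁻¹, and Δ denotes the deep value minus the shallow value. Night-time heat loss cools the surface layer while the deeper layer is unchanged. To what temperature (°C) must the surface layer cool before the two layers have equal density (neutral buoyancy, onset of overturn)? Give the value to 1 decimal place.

Neutral buoyancy requires Δρ = 0, i.e. −α(T_deep − T_surf′) + β(S_deep − S_surf) = 0.
T_surf′ = T_deep − (β/α)·ΔS = 15.5 − (7.8 × 10⁻⁴/1.4 × 10⁻⁴)·(+0.34) = 13.606 °C.
Cooling required: 27.2 − (13.606) = 13.594 °C.

13.6 °C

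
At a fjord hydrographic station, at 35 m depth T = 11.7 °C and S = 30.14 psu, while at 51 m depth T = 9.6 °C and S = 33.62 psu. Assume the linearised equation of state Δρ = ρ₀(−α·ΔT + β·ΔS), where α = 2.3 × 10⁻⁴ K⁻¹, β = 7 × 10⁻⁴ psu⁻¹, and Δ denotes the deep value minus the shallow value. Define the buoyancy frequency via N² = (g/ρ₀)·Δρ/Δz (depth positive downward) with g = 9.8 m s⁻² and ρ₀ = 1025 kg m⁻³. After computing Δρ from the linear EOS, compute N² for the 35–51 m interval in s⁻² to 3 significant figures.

1.79 × 10⁻³ s⁻²

ΔT = -2.1 K, ΔS = +3.48 psu (deep − shallow).
Δρ/ρ₀ = −αΔT + βΔS = 4.83 × 10⁻⁴ + 2.436 × 10⁻³ = 2.919 × 10⁻³, so Δρ ≈ 2.992 kg m⁻³.
N² = (g/ρ₀)·Δρ/Δz = g·(Δρ/ρ₀)/Δz = 9.8 × 2.919 × 10⁻³ / 16 = 1.7879 × 10⁻³ s⁻² ≈ 1.79 × 10⁻³ s⁻².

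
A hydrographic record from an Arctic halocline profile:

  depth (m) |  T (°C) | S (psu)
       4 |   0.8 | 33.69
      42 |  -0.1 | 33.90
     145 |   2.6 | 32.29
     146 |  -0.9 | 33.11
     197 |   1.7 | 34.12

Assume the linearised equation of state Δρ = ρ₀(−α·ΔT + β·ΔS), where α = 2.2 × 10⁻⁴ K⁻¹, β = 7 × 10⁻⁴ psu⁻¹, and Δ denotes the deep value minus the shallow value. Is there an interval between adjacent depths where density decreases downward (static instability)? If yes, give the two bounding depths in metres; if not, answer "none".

Evaluate Δρ/ρ₀ = −αΔT + βΔS across each adjacent pair:
  4–42 m: −αΔT+βΔS = −(2.2 × 10⁻⁴)(-0.9)+(7 × 10⁻⁴)(+0.21) = 3.5 × 10⁻⁴ → stable
  42–145 m: −αΔT+βΔS = −(2.2 × 10⁻⁴)(+2.7)+(7 × 10⁻⁴)(-1.61) = -1.7 × 10⁻³ → UNSTABLE
  145–146 m: −αΔT+βΔS = −(2.2 × 10⁻⁴)(-3.5)+(7 × 10⁻⁴)(+0.82) = 1.3 × 10⁻³ → stable
  146–197 m: −αΔT+βΔS = −(2.2 × 10⁻⁴)(+2.6)+(7 × 10⁻⁴)(+1.01) = 1.3 × 10⁻⁴ → stable
The 42–145 m interval has Δρ < 0: lighter water underlies denser water.

42–145 m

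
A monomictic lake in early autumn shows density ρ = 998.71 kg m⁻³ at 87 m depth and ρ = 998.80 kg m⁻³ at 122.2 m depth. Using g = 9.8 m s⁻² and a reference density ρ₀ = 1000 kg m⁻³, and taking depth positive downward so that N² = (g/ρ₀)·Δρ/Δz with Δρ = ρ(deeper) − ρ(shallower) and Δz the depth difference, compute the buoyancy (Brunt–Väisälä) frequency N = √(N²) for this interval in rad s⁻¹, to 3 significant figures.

5.01 × 10⁻³ rad s⁻¹

Δρ = 998.80 − 998.71 = 0.09 kg m⁻³ over Δz = 122.2 − 87 = 35.2 m.
N² = (9.8/1000) × (0.09/35.2) = 2.5057 × 10⁻⁵ s⁻².
N = √(2.5057 × 10⁻⁵) = 5.0057 × 10⁻³ rad s⁻¹ ≈ 5.01 × 10⁻³ rad s⁻¹.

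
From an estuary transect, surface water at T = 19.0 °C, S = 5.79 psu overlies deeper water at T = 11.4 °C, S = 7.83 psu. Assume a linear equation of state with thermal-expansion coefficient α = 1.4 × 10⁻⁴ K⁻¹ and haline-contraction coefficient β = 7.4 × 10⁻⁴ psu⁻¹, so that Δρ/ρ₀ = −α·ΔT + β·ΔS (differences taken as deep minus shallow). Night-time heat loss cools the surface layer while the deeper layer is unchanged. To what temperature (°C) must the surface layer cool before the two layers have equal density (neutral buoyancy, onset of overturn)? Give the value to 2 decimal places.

Neutral buoyancy requires Δρ = 0, i.e. −α(T_deep − T_surf′) + β(S_deep − S_surf) = 0.
T_surf′ = T_deep − (β/α)·ΔS = 11.4 − (7.4 × 10⁻⁴/1.4 × 10⁻⁴)·(+2.04) = 0.6171 °C.
Cooling required: 19.0 − (0.6171) = 18.3829 °C.

0.62 °C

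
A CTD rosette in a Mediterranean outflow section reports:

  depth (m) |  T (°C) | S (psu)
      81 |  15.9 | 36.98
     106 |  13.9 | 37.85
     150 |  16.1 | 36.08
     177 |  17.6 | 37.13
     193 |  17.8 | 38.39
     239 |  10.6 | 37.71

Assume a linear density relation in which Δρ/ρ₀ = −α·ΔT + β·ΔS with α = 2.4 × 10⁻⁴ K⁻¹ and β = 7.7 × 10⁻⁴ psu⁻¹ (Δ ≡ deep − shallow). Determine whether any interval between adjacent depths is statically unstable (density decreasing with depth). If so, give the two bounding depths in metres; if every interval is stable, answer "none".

106–150 m

Evaluate Δρ/ρ₀ = −αΔT + βΔS across each adjacent pair:
  81–106 m: −αΔT+βΔS = −(2.4 × 10⁻⁴)(-2.0)+(7.7 × 10⁻⁴)(+0.87) = 1.1 × 10⁻³ → stable
  106–150 m: −αΔT+βΔS = −(2.4 × 10⁻⁴)(+2.2)+(7.7 × 10⁻⁴)(-1.77) = -1.9 × 10⁻³ → UNSTABLE
  150–177 m: −αΔT+βΔS = −(2.4 × 10⁻⁴)(+1.5)+(7.7 × 10⁻⁴)(+1.05) = 4.5 × 10⁻⁴ → stable
  177–193 m: −αΔT+βΔS = −(2.4 × 10⁻⁴)(+0.2)+(7.7 × 10⁻⁴)(+1.26) = 9.2 × 10⁻⁴ → stable
  193–239 m: −αΔT+βΔS = −(2.4 × 10⁻⁴)(-7.2)+(7.7 × 10⁻⁴)(-0.68) = 1.2 × 10⁻³ → stable
The 106–150 m interval has Δρ < 0: lighter water underlies denser water.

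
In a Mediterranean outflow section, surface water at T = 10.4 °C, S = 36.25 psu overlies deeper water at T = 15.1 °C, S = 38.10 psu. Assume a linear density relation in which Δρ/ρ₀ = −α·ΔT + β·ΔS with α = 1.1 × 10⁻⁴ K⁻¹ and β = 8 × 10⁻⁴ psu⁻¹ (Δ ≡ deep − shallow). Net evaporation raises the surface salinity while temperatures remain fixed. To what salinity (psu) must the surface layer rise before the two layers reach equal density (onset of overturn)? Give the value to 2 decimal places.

Neutral buoyancy requires −α(T_deep − T_surf) + β(S_deep − S_surf′) = 0.
S_surf′ = S_deep − (α/β)·ΔT = 38.10 − (1.1 × 10⁻⁴/8 × 10⁻⁴)·(+4.7) = 37.4537 psu.
Increase required: 37.4537 − 36.25 = 1.2037 psu.

37.45 psu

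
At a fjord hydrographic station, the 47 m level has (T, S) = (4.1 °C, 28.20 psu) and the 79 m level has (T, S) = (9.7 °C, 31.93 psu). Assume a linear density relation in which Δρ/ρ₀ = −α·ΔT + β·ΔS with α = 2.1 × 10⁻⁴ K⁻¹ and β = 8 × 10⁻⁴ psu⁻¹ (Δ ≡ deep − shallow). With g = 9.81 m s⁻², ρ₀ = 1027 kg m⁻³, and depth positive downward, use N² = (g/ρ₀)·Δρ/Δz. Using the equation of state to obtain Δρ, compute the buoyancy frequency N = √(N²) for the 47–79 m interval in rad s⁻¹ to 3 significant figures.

ΔT = +5.6 K, ΔS = +3.73 psu (deep − shallow).
Δρ/ρ₀ = −αΔT + βΔS = -1.176 × 10⁻³ + 2.984 × 10⁻³ = 1.808 × 10⁻³, so Δρ ≈ 1.857 kg m⁻³.
N² = (g/ρ₀)·Δρ/Δz = g·(Δρ/ρ₀)/Δz = 9.81 × 1.808 × 10⁻³ / 32 = 5.5427 × 10⁻⁴ s⁻².
N = √(5.5427 × 10⁻⁴) = 0.023543 rad s⁻¹ ≈ 0.0235 rad s⁻¹.

0.0235 rad s⁻¹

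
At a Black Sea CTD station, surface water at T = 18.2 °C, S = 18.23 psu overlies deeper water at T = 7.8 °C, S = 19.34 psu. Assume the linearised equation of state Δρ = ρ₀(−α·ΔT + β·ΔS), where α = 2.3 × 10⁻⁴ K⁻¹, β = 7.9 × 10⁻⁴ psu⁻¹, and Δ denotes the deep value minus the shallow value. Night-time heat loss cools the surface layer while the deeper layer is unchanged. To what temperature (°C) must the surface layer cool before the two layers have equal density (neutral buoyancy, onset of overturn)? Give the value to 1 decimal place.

Neutral buoyancy requires Δρ = 0, i.e. −α(T_deep − T_surf′) + β(S_deep − S_surf) = 0.
T_surf′ = T_deep − (β/α)·ΔS = 7.8 − (7.9 × 10⁻⁴/2.3 × 10⁻⁴)·(+1.11) = 3.987 °C.
Cooling required: 18.2 − (3.987) = 14.213 °C.

4.0 °C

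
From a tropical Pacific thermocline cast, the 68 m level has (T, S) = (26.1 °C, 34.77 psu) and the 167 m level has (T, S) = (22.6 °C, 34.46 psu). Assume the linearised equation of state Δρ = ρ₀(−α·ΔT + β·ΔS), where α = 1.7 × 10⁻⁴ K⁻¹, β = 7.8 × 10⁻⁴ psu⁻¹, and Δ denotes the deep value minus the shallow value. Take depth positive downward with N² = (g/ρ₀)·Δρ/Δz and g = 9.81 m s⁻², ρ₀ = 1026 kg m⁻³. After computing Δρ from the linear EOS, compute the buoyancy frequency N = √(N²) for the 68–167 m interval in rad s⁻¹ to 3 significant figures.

ΔT = -3.5 K, ΔS = -0.31 psu (deep − shallow).
Δρ/ρ₀ = −αΔT + βΔS = 5.95 × 10⁻⁴ − 2.418 × 10⁻⁴ = 3.532 × 10⁻⁴, so Δρ ≈ 0.3624 kg m⁻³.
N² = (g/ρ₀)·Δρ/Δz = g·(Δρ/ρ₀)/Δz = 9.81 × 3.532 × 10⁻⁴ / 99 = 3.4999 × 10⁻⁵ s⁻².
N = √(3.4999 × 10⁻⁵) = 5.9160 × 10⁻³ rad s⁻¹ ≈ 5.92 × 10⁻³ rad s⁻¹.

5.92 × 10⁻³ rad s⁻¹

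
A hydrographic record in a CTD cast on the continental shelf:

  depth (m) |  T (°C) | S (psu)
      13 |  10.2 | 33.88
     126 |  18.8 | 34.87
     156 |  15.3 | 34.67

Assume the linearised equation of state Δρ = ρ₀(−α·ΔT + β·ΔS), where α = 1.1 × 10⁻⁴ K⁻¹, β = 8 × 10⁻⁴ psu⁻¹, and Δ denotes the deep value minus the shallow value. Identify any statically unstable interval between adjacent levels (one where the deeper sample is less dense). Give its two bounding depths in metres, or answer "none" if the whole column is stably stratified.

Evaluate Δρ/ρ₀ = −αΔT + βΔS across each adjacent pair:
  13–126 m: −αΔT+βΔS = −(1.1 × 10⁻⁴)(+8.6)+(8 × 10⁻⁴)(+0.99) = -1.5 × 10⁻⁴ → UNSTABLE
  126–156 m: −αΔT+βΔS = −(1.1 × 10⁻⁴)(-3.5)+(8 × 10⁻⁴)(-0.20) = 2.3 × 10⁻⁴ → stable
The 13–126 m interval has Δρ < 0: lighter water underlies denser water.

13–126 m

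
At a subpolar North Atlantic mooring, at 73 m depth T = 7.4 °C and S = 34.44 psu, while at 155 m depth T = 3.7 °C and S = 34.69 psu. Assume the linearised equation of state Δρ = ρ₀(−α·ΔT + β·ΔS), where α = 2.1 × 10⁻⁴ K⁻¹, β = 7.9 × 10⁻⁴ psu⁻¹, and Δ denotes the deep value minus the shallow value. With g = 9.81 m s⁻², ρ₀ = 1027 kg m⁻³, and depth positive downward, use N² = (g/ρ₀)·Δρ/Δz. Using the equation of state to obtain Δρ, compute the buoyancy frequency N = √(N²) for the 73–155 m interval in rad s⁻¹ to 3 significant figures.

0.0108 rad s⁻¹

ΔT = -3.7 K, ΔS = +0.25 psu (deep − shallow).
Δρ/ρ₀ = −αΔT + βΔS = 7.77 × 10⁻⁴ + 1.975 × 10⁻⁴ = 9.745 × 10⁻⁴, so Δρ ≈ 1.001 kg m⁻³.
N² = (g/ρ₀)·Δρ/Δz = g·(Δρ/ρ₀)/Δz = 9.81 × 9.745 × 10⁻⁴ / 82 = 1.1658 × 10⁻⁴ s⁻².
N = √(1.1658 × 10⁻⁴) = 0.010797 rad s⁻¹ ≈ 0.0108 rad s⁻¹.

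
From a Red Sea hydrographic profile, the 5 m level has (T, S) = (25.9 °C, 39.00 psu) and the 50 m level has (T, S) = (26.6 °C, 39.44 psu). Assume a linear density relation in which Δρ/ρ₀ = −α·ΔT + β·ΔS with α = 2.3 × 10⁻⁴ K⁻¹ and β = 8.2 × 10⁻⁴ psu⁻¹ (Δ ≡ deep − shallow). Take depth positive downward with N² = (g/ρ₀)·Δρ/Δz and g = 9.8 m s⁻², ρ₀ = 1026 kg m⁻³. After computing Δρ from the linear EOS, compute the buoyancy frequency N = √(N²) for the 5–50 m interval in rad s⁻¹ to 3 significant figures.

6.60 × 10⁻³ rad s⁻¹

ΔT = +0.7 K, ΔS = +0.44 psu (deep − shallow).
Δρ/ρ₀ = −αΔT + βΔS = -1.61 × 10⁻⁴ + 3.608 × 10⁻⁴ = 1.998 × 10⁻⁴, so Δρ ≈ 0.2050 kg m⁻³.
N² = (g/ρ₀)·Δρ/Δz = g·(Δρ/ρ₀)/Δz = 9.8 × 1.998 × 10⁻⁴ / 45 = 4.3512 × 10⁻⁵ s⁻².
N = √(4.3512 × 10⁻⁵) = 6.5964 × 10⁻³ rad s⁻¹ ≈ 6.60 × 10⁻³ rad s⁻¹.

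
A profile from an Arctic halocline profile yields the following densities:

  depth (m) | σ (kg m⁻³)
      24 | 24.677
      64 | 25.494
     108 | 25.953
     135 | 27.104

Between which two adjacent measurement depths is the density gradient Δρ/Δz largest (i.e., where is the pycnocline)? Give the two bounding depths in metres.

Compute the density gradient over each adjacent pair:
  24–64 m: Δρ/Δz = 0.817/40 = 0.020 kg m⁻⁴
  64–108 m: Δρ/Δz = 0.459/44 = 0.010 kg m⁻⁴
  108–135 m: Δρ/Δz = 1.151/27 = 0.043 kg m⁻⁴
The largest gradient is in the 108–135 m interval — the pycnocline.

108–135 m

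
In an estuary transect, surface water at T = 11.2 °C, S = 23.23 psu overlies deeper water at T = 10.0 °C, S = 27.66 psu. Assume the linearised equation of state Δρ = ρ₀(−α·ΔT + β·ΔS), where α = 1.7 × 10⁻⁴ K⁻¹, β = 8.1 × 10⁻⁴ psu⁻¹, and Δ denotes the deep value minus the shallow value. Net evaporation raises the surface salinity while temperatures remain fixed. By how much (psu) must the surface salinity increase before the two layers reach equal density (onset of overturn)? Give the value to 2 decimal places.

4.68 psu

Neutral buoyancy requires −α(T_deep − T_surf) + β(S_deep − S_surf′) = 0.
S_surf′ = S_deep − (α/β)·ΔT = 27.66 − (1.7 × 10⁻⁴/8.1 × 10⁻⁴)·(-1.2) = 27.9119 psu.
Increase required: 27.9119 − 23.23 = 4.6819 psu.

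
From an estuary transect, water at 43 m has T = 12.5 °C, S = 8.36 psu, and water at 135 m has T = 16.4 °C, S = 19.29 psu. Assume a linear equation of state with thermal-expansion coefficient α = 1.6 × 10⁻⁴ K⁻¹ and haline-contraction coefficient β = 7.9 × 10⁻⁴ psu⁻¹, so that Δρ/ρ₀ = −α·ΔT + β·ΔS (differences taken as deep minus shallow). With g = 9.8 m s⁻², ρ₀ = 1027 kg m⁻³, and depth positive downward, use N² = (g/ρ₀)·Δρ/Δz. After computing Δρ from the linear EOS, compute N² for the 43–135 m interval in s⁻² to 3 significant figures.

ΔT = +3.9 K, ΔS = +10.93 psu (deep − shallow).
Δρ/ρ₀ = −αΔT + βΔS = -6.24 × 10⁻⁴ + 8.6347 × 10⁻³ = 8.0107 × 10⁻³, so Δρ ≈ 8.227 kg m⁻³.
N² = (g/ρ₀)·Δρ/Δz = g·(Δρ/ρ₀)/Δz = 9.8 × 8.0107 × 10⁻³ / 92 = 8.5331 × 10⁻⁴ s⁻² ≈ 8.53 × 10⁻⁴ s⁻².

8.53 × 10⁻⁴ s⁻²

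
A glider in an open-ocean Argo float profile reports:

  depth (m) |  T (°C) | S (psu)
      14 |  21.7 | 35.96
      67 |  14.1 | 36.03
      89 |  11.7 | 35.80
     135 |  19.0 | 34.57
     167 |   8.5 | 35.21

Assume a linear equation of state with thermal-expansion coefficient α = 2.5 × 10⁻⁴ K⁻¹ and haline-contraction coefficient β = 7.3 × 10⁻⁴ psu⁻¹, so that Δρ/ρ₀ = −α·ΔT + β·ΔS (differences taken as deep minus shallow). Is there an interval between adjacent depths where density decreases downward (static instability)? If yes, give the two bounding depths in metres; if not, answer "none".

Evaluate Δρ/ρ₀ = −αΔT + βΔS across each adjacent pair:
  14–67 m: −αΔT+βΔS = −(2.5 × 10⁻⁴)(-7.6)+(7.3 × 10⁻⁴)(+0.07) = 2.0 × 10⁻³ → stable
  67–89 m: −αΔT+βΔS = −(2.5 × 10⁻⁴)(-2.4)+(7.3 × 10⁻⁴)(-0.23) = 4.3 × 10⁻⁴ → stable
  89–135 m: −αΔT+βΔS = −(2.5 × 10⁻⁴)(+7.3)+(7.3 × 10⁻⁴)(-1.23) = -2.7 × 10⁻³ → UNSTABLE
  135–167 m: −αΔT+βΔS = −(2.5 × 10⁻⁴)(-10.5)+(7.3 × 10⁻⁴)(+0.64) = 3.1 × 10⁻³ → stable
The 89–135 m interval has Δρ < 0: lighter water underlies denser water.

89–135 m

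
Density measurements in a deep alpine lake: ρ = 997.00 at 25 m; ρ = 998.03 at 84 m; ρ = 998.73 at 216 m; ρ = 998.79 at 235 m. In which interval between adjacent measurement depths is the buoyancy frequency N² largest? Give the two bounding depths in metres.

25–84 m

Compute the density gradient over each adjacent pair:
  25–84 m: Δρ/Δz = 1.03/59 = 0.017 kg m⁻⁴
  84–216 m: Δρ/Δz = 0.70/132 = 5.3 × 10⁻³ kg m⁻⁴
  216–235 m: Δρ/Δz = 0.06/19 = 3.2 × 10⁻³ kg m⁻⁴
The largest gradient is in the 25–84 m interval — the pycnocline.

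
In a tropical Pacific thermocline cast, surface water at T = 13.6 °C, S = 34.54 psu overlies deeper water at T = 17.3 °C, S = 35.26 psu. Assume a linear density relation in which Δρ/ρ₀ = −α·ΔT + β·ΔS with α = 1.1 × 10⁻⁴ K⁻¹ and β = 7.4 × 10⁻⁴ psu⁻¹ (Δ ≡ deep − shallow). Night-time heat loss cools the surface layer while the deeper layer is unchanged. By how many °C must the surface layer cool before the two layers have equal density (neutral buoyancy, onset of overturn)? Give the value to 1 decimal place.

1.1 °C

Neutral buoyancy requires Δρ = 0, i.e. −α(T_deep − T_surf′) + β(S_deep − S_surf) = 0.
T_surf′ = T_deep − (β/α)·ΔS = 17.3 − (7.4 × 10⁻⁴/1.1 × 10⁻⁴)·(+0.72) = 12.456 °C.
Cooling required: 13.6 − (12.456) = 1.144 °C.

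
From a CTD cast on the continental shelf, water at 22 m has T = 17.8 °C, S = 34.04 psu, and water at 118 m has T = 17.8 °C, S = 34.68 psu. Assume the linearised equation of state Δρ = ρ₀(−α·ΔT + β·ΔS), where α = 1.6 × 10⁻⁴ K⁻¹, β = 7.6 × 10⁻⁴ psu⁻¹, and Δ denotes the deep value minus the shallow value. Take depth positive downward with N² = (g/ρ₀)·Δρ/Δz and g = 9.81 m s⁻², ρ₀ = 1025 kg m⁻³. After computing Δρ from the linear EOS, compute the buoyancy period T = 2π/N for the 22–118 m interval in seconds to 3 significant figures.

ΔT = +0.0 K, ΔS = +0.64 psu (deep − shallow).
Δρ/ρ₀ = −αΔT + βΔS = 0 + 4.864 × 10⁻⁴ = 4.864 × 10⁻⁴, so Δρ ≈ 0.4986 kg m⁻³.
N² = (g/ρ₀)·Δρ/Δz = g·(Δρ/ρ₀)/Δz = 9.81 × 4.864 × 10⁻⁴ / 96 = 4.9704 × 10⁻⁵ s⁻².
N = √(4.9704 × 10⁻⁵) = 7.0501 × 10⁻³ rad s⁻¹ → T = 2π/N = 891.22 s ≈ 891 s.

891 s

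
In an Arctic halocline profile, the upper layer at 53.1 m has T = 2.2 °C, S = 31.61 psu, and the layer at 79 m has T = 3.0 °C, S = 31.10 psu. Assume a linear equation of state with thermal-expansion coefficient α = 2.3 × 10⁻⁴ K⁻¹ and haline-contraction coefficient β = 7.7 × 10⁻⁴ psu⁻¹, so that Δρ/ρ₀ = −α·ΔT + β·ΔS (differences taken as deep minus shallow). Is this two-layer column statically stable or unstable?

unstable

ΔT = 3.0 − 2.2 = +0.8 K and ΔS = 31.10 − 31.61 = -0.51 psu (deep − shallow).
−αΔT = -1.84 × 10⁻⁴; βΔS = -3.927 × 10⁻⁴; sum Δρ/ρ₀ = -5.767 × 10⁻⁴.
Δρ/ρ₀ < 0, so Δρ < 0: deeper water is lighter → statically unstable; the column would overturn.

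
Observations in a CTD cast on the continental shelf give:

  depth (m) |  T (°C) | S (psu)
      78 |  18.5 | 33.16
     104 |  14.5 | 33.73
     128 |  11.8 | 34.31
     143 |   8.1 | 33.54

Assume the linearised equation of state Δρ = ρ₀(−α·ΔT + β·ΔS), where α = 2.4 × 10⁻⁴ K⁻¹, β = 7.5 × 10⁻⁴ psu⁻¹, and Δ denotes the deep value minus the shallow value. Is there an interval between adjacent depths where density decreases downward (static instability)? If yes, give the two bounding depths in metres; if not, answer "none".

none

Evaluate Δρ/ρ₀ = −αΔT + βΔS across each adjacent pair:
  78–104 m: −αΔT+βΔS = −(2.4 × 10⁻⁴)(-4.0)+(7.5 × 10⁻⁴)(+0.57) = 1.4 × 10⁻³ → stable
  104–128 m: −αΔT+βΔS = −(2.4 × 10⁻⁴)(-2.7)+(7.5 × 10⁻⁴)(+0.58) = 1.1 × 10⁻³ → stable
  128–143 m: −αΔT+βΔS = −(2.4 × 10⁻⁴)(-3.7)+(7.5 × 10⁻⁴)(-0.77) = 3.1 × 10⁻⁴ → stable
Every interval has Δρ > 0: the column is stably stratified throughout.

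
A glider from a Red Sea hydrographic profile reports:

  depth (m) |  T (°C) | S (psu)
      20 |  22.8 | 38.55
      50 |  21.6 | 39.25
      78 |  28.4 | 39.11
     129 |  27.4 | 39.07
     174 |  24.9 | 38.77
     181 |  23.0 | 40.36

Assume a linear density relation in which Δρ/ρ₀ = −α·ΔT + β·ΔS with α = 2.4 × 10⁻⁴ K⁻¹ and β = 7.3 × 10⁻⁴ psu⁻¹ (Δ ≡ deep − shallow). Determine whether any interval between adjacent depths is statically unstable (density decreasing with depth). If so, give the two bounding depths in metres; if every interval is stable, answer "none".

Evaluate Δρ/ρ₀ = −αΔT + βΔS across each adjacent pair:
  20–50 m: −αΔT+βΔS = −(2.4 × 10⁻⁴)(-1.2)+(7.3 × 10⁻⁴)(+0.70) = 8.0 × 10⁻⁴ → stable
  50–78 m: −αΔT+βΔS = −(2.4 × 10⁻⁴)(+6.8)+(7.3 × 10⁻⁴)(-0.14) = -1.7 × 10⁻³ → UNSTABLE
  78–129 m: −αΔT+βΔS = −(2.4 × 10⁻⁴)(-1.0)+(7.3 × 10⁻⁴)(-0.04) = 2.1 × 10⁻⁴ → stable
  129–174 m: −αΔT+βΔS = −(2.4 × 10⁻⁴)(-2.5)+(7.3 × 10⁻⁴)(-0.30) = 3.8 × 10⁻⁴ → stable
  174–181 m: −αΔT+βΔS = −(2.4 × 10⁻⁴)(-1.9)+(7.3 × 10⁻⁴)(+1.59) = 1.6 × 10⁻³ → stable
The 50–78 m interval has Δρ < 0: lighter water underlies denser water.

50–78 m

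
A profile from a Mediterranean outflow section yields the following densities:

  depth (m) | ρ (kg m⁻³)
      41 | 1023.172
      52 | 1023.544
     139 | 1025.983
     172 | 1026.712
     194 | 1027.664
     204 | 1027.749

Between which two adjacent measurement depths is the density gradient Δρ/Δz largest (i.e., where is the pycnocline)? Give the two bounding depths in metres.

Compute the density gradient over each adjacent pair:
  41–52 m: Δρ/Δz = 0.372/11 = 0.034 kg m⁻⁴
  52–139 m: Δρ/Δz = 2.439/87 = 0.028 kg m⁻⁴
  139–172 m: Δρ/Δz = 0.729/33 = 0.022 kg m⁻⁴
  172–194 m: Δρ/Δz = 0.952/22 = 0.043 kg m⁻⁴
  194–204 m: Δρ/Δz = 0.085/10 = 8.5 × 10⁻³ kg m⁻⁴
The largest gradient is in the 172–194 m interval — the pycnocline.

172–194 m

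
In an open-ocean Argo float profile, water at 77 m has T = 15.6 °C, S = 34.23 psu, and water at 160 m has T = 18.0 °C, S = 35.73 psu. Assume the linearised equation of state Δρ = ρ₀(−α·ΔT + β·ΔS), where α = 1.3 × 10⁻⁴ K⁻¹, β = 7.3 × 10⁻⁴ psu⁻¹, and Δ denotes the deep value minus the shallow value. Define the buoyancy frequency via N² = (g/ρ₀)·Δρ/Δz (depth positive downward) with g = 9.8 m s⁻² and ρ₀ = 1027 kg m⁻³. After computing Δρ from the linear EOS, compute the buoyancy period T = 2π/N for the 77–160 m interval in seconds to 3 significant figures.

653 s

ΔT = +2.4 K, ΔS = +1.50 psu (deep − shallow).
Δρ/ρ₀ = −αΔT + βΔS = -3.12 × 10⁻⁴ + 1.095 × 10⁻³ = 7.83 × 10⁻⁴, so Δρ ≈ 0.8041 kg m⁻³.
N² = (g/ρ₀)·Δρ/Δz = g·(Δρ/ρ₀)/Δz = 9.8 × 7.83 × 10⁻⁴ / 83 = 9.2451 × 10⁻⁵ s⁻².
N = √(9.2451 × 10⁻⁵) = 9.6151 × 10⁻³ rad s⁻¹ → T = 2π/N = 653.47 s ≈ 653 s.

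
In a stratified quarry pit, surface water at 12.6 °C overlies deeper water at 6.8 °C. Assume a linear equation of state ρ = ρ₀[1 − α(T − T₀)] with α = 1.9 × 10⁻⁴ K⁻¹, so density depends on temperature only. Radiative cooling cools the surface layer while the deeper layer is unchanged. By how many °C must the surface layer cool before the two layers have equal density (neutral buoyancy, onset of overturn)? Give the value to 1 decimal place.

With temperature the only control, equal density requires T_surf′ = T_deep.
T_surf′ = 6.8 °C.
Cooling required: 12.6 − 6.8 = 5.8 °C.

5.8 °C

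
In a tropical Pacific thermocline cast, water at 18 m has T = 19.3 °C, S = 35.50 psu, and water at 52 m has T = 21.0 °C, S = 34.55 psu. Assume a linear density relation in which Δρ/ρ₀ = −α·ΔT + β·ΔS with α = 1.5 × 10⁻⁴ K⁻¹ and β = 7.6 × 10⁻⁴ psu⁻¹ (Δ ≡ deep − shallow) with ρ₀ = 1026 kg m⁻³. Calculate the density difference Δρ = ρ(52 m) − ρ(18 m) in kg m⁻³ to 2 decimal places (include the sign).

ΔT = +1.7 K, ΔS = -0.95 psu (deep − shallow).
Δρ/ρ₀ = −(1.5 × 10⁻⁴)(+1.7) + (7.6 × 10⁻⁴)(-0.95) = -9.77 × 10⁻⁴.
Δρ = 1026 × (-9.77 × 10⁻⁴) = -1.00 kg m⁻³.
Negative Δρ: lighter below, statically unstable.

-1.00 kg m⁻³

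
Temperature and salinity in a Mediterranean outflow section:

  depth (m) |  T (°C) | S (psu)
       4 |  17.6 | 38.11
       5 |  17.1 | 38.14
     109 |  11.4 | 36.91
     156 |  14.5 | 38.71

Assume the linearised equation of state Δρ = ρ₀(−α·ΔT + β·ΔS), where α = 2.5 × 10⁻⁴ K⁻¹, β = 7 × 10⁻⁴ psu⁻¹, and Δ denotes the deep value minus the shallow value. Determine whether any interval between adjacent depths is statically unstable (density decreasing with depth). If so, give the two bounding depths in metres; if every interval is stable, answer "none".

none

Evaluate Δρ/ρ₀ = −αΔT + βΔS across each adjacent pair:
  4–5 m: −αΔT+βΔS = −(2.5 × 10⁻⁴)(-0.5)+(7 × 10⁻⁴)(+0.03) = 1.5 × 10⁻⁴ → stable
  5–109 m: −αΔT+βΔS = −(2.5 × 10⁻⁴)(-5.7)+(7 × 10⁻⁴)(-1.23) = 5.6 × 10⁻⁴ → stable
  109–156 m: −αΔT+βΔS = −(2.5 × 10⁻⁴)(+3.1)+(7 × 10⁻⁴)(+1.80) = 4.8 × 10⁻⁴ → stable
Every interval has Δρ > 0: the column is stably stratified throughout.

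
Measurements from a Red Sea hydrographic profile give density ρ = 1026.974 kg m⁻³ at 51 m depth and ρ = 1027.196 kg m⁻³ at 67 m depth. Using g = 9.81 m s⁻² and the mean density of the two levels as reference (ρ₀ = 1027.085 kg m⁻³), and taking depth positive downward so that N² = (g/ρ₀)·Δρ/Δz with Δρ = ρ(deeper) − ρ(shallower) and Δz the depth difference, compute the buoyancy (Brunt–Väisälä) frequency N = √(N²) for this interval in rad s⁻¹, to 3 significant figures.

0.0115 rad s⁻¹

Δρ = 1027.196 − 1026.974 = 0.222 kg m⁻³ over Δz = 67 − 51 = 16 m.
N² = (9.81/1027.085) × (0.222/16) = 1.3252 × 10⁻⁴ s⁻².
N = √(1.3252 × 10⁻⁴) = 0.011512 rad s⁻¹ ≈ 0.0115 rad s⁻¹.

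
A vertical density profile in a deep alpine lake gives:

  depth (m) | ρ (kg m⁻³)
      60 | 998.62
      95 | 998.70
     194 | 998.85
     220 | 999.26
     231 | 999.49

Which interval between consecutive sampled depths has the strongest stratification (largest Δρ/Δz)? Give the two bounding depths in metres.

220–231 m

Compute the density gradient over each adjacent pair:
  60–95 m: Δρ/Δz = 0.08/35 = 2.3 × 10⁻³ kg m⁻⁴
  95–194 m: Δρ/Δz = 0.15/99 = 1.5 × 10⁻³ kg m⁻⁴
  194–220 m: Δρ/Δz = 0.41/26 = 0.016 kg m⁻⁴
  220–231 m: Δρ/Δz = 0.23/11 = 0.021 kg m⁻⁴
The largest gradient is in the 220–231 m interval — the pycnocline.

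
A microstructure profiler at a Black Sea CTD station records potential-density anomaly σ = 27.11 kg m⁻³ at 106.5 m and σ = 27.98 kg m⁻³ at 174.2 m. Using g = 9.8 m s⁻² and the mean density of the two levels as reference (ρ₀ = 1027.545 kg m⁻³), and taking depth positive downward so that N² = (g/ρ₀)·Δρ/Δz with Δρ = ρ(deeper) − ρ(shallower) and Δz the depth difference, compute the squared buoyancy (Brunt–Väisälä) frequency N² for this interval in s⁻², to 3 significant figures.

Δρ = 1027.98 − 1027.11 = 0.87 kg m⁻³ over Δz = 174.2 − 106.5 = 67.7 m.
N² = (9.8/1027.545) × (0.87/67.7) = 1.2256 × 10⁻⁴ s⁻² ≈ 1.23 × 10⁻⁴ s⁻².

1.23 × 10⁻⁴ s⁻²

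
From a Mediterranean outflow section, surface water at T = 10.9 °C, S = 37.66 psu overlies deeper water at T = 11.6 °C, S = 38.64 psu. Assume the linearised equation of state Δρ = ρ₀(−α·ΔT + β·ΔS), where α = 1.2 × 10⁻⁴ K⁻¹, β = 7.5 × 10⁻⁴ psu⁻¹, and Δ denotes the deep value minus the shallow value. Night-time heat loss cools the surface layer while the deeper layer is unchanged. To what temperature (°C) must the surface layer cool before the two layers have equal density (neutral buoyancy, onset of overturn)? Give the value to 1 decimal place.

5.5 °C

Neutral buoyancy requires Δρ = 0, i.e. −α(T_deep − T_surf′) + β(S_deep − S_surf) = 0.
T_surf′ = T_deep − (β/α)·ΔS = 11.6 − (7.5 × 10⁻⁴/1.2 × 10⁻⁴)·(+0.98) = 5.475 °C.
Cooling required: 10.9 − (5.475) = 5.425 °C.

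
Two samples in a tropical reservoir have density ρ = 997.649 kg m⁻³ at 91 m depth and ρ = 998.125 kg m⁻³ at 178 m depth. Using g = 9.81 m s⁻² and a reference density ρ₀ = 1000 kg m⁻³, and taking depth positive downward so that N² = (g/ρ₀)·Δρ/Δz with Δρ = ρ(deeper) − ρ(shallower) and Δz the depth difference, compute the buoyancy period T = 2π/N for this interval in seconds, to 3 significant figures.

Δρ = 998.125 − 997.649 = 0.476 kg m⁻³ over Δz = 178 − 91 = 87 m.
N² = (9.81/1000) × (0.476/87) = 5.3673 × 10⁻⁵ s⁻².
N = √(5.3673 × 10⁻⁵) = 7.3262 × 10⁻³ rad s⁻¹, so T = 2π/N = 857.63 s ≈ 858 s.

858 s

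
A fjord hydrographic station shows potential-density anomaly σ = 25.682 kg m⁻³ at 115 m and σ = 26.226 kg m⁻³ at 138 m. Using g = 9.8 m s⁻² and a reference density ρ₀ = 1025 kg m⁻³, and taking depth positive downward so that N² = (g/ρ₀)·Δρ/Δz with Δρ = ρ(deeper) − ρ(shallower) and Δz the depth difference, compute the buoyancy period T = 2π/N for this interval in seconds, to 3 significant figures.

418 s

Δρ = 1026.226 − 1025.682 = 0.544 kg m⁻³ over Δz = 138 − 115 = 23 m.
N² = (9.8/1025) × (0.544/23) = 2.2614 × 10⁻⁴ s⁻².
N = √(2.2614 × 10⁻⁴) = 0.015038 rad s⁻¹, so T = 2π/N = 417.82 s ≈ 418 s.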